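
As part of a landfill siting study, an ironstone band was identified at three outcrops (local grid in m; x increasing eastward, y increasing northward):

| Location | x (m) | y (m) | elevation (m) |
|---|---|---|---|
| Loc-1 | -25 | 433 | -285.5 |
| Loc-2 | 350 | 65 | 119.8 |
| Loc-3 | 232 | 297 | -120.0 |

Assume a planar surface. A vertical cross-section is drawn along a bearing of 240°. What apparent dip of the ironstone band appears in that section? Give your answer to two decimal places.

20.21°

Let the plane be z = a·x + b·y + c.
Loc-2−Loc-1: 375a − 368b = 405.3;  Loc-3−Loc-1: 257a − 136b = 165.5.
Solving gives a = 0.13272, b = −0.96612.
Unit vector along 240° is (sin 240°, cos 240°) = (-0.8660, -0.5000).
Slope in that direction = a·(-0.8660) + b·(-0.5000) = 0.36812.
Apparent dip = arctan|0.36812| = 20.21° (true dip is 44.3°, so apparent ≤ true as expected).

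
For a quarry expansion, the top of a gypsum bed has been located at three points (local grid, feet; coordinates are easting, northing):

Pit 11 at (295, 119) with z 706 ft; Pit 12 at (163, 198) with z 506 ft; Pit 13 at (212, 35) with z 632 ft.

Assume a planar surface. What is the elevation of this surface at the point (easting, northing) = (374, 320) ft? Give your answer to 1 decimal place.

729.6 ft

Two edge vectors: Pit 11→Pit 12 = (-132, 79, -200), Pit 11→Pit 13 = (-83, -84, -74).
Normal n = (Pit 11→Pit 12) × (Pit 11→Pit 13) = (-22646, 6832, 17645).
So ∂z/∂easting = −n_x/n_z = 1.28342 and ∂z/∂northing = −n_y/n_z = −0.38719.
Intercept c from Pit 11: 706 − 378.61 + 46.08 = 373.47.
At (374, 320): z = 480.0 − 123.9 + 373.47 = 729.6 ft.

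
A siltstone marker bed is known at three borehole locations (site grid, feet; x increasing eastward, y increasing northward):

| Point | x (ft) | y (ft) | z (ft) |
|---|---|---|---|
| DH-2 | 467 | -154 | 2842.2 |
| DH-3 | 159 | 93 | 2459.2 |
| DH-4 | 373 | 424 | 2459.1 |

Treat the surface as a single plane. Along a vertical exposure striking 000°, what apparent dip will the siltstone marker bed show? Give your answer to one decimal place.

27.9°

Let the plane be z = a·x + b·y + c.
DH-3−DH-2: −308a + 247b = −383;  DH-4−DH-2: −94a + 578b = −383.1.
Solving gives a = 0.81876, b = −0.52965.
Unit vector along 000° is (sin 0°, cos 0°) = (0.0000, 1.0000).
Slope in that direction = a·(0.0000) + b·(1.0000) = −0.52965.
Apparent dip = arctan|0.52965| = 27.9° (true dip is 44.3°, so apparent ≤ true as expected).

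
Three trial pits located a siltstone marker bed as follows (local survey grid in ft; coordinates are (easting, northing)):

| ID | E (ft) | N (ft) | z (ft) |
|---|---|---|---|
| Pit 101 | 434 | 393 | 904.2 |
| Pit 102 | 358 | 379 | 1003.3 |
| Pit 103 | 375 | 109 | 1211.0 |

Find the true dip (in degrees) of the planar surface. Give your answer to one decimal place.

Let the plane be z = a·E + b·N + c.
Pit 102−Pit 101: −76a − 14b = 99.1;  Pit 103−Pit 101: −59a − 284b = 306.8.
Solving gives a = −1.14892, b = −0.84160.
Gradient magnitude |∇z| = √(a² + b²) = √(1.32001 + 0.70829) = 1.42418.
True dip = arctan(1.42418) = 54.9°, dipping toward NE (azimuth ≈ 054°).

54.9°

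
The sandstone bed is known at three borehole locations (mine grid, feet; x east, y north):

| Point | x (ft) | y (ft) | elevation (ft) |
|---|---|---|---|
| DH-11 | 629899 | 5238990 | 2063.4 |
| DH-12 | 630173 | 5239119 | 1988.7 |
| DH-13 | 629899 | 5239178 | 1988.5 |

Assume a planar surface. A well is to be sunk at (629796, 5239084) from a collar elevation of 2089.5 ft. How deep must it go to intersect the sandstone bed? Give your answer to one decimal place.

Two edge vectors: DH-11→DH-12 = (274, 129, -74.7), DH-11→DH-13 = (0, 188, -74.9).
Normal n = (DH-11→DH-12) × (DH-11→DH-13) = (4381.5, 20522.6, 51512).
So ∂z/∂x = −n_x/n_z = −0.085057851 and ∂z/∂y = −n_y/n_z = −0.398404255.
Intercept c from DH-11: 2063.4 + 53577.86 + 2087235.91 = 2142877.16.
At (629796, 5239084): z_contact = −53569.09 − 2087273.36 + 2142877.16 = 2034.71 ft.
Depth below ground = 2089.5 − 2034.71 = 54.8 ft.

54.8 ft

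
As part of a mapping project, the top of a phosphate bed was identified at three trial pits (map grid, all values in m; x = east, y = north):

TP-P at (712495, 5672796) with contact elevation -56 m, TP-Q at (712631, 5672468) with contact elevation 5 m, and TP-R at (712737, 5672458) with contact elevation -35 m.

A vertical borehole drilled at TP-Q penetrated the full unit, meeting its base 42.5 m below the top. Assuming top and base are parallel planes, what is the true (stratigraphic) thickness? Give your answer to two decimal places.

37.33 m

Let the plane be z = a·x + b·y + c.
TP-Q−TP-P: 136a − 328b = 61;  TP-R−TP-P: 242a − 338b = 21.
Solving gives a = −0.41098, b = −0.35638.
|∇z| = √(a²+b²) = 0.54398, so dip δ = arctan(0.54398) = 28.55°.
True thickness = vertical thickness × cos δ = 42.5 × cos 28.55° = 37.33 m.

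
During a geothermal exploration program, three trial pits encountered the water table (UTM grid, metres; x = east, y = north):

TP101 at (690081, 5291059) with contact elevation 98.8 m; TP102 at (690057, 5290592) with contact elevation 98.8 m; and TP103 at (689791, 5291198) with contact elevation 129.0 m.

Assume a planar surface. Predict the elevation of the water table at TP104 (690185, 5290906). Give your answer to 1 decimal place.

Let the plane be z = a·x + b·y + c.
TP102−TP101: −24a − 467b = 0;  TP103−TP101: −290a + 139b = 30.2.
Solving gives a = −0.101634406, b = 0.005223181.
Then c = 98.8 − a·690081 − b·5291059 = 42598.61.
At (690185, 5290906): z = −70146.5 + 27635.4 + 42598.61 = 87.4 m.

87.4 m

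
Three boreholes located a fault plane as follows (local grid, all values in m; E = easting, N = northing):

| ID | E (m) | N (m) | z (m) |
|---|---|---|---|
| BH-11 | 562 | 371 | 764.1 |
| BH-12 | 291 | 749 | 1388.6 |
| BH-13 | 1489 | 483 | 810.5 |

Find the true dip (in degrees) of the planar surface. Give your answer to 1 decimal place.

Let the plane be z = a·E + b·N + c.
BH-12−BH-11: −271a + 378b = 624.5;  BH-13−BH-11: 927a + 112b = 46.4.
Solving gives a = −0.13763, b = 1.55344.
Gradient magnitude |∇z| = √(a² + b²) = √(0.01894 + 2.41319) = 1.55953.
True dip = arctan(1.55953) = 57.3°, dipping toward S (azimuth ≈ 175°).

57.3°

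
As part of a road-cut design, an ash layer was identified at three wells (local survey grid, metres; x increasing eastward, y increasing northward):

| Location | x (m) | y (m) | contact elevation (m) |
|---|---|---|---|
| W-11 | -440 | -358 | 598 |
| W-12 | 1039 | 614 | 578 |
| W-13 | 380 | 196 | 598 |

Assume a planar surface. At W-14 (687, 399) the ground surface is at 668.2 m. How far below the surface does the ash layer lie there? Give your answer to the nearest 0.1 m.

Two edge vectors: W-11→W-12 = (1479, 972, -20), W-11→W-13 = (820, 554, 0).
Normal n = (W-11→W-12) × (W-11→W-13) = (11080, -16400, 22326).
So ∂z/∂x = −n_x/n_z = −0.496282 and ∂z/∂y = −n_y/n_z = 0.734570.
Intercept c from W-11: 598 − 218.36 + 262.98 = 642.61.
At (687, 399): z_contact = −340.95 + 293.09 + 642.61 = 594.76 m.
Depth below ground = 668.2 − 594.76 = 73.4 m.

73.4 m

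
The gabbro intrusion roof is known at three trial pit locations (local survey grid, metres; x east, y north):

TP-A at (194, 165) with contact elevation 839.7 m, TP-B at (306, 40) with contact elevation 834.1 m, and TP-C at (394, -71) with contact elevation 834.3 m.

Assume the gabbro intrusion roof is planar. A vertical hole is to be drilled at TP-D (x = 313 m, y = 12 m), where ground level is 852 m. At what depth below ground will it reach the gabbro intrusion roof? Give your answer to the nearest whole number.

Two edge vectors: TP-A→TP-B = (112, -125, -5.6), TP-A→TP-C = (200, -236, -5.4).
Normal n = (TP-A→TP-B) × (TP-A→TP-C) = (-646.6, -515.2, -1432).
So ∂z/∂x = −n_x/n_z = −0.45154 and ∂z/∂y = −n_y/n_z = −0.35978.
Intercept c from TP-A: 839.7 + 87.60 + 59.36 = 986.66.
At (313, 12): z_contact = −141.3 − 4.3 + 986.66 = 841.0 m.
Depth below ground = 852 − 841.0 = 11 m.

11 m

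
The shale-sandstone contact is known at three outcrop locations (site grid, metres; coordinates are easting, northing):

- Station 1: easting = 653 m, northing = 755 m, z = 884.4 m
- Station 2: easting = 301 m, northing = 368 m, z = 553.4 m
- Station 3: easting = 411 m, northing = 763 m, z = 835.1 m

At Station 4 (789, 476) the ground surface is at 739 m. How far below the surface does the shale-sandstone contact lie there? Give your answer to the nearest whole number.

Two edge vectors: Station 1→Station 2 = (-352, -387, -331), Station 1→Station 3 = (-242, 8, -49.3).
Normal n = (Station 1→Station 2) × (Station 1→Station 3) = (21727.1, 62748.4, -96470).
So ∂z/∂easting = −n_x/n_z = 0.22522 and ∂z/∂northing = −n_y/n_z = 0.65044.
Intercept c from Station 1: 884.4 − 147.07 − 491.09 = 246.24.
At (789, 476): z_contact = 177.7 + 309.6 + 246.24 = 733.6 m.
Depth below ground = 739 − 733.6 = 5 m.

5 m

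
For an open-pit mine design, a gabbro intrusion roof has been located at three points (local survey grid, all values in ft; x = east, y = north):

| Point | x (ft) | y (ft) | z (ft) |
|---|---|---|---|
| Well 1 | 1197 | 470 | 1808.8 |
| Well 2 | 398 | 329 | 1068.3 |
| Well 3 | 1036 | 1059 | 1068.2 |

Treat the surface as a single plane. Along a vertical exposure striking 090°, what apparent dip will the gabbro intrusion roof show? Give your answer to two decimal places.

47.62°

Let the plane be z = a·x + b·y + c.
Well 2−Well 1: −799a − 141b = −740.5;  Well 3−Well 1: −161a + 589b = −740.6.
Solving gives a = 1.09582, b = −0.95785.
Unit vector along 090° is (sin 90°, cos 90°) = (1.0000, 0.0000).
Slope in that direction = a·(1.0000) + b·(0.0000) = 1.09582.
Apparent dip = arctan|1.09582| = 47.62° (true dip is 55.5°, so apparent ≤ true as expected).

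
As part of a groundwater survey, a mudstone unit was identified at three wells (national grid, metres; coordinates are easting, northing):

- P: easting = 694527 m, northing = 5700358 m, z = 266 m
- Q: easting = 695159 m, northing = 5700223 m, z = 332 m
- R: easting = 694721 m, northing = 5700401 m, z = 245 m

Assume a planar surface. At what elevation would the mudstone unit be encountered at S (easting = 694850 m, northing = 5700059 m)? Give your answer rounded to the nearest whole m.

Two edge vectors: P→Q = (632, -135, 66), P→R = (194, 43, -21).
Normal n = (P→Q) × (P→R) = (-3, 26076, 53366).
So ∂z/∂easting = −n_x/n_z = 0.00005622 and ∂z/∂northing = −n_y/n_z = −0.48862572.
Intercept c from P: 266 − 39.04 + 2785341.51 = 2785568.47.
At (694850, 5700059): z = 39.1 − 2785195.4 + 2785568.47 = 412.1 m.

412 m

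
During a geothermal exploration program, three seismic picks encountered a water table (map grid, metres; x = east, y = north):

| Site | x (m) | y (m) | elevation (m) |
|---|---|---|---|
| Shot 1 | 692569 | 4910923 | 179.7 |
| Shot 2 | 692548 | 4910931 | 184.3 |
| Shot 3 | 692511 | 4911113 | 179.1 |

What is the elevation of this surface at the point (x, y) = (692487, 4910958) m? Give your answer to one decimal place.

197.4 m

Two edge vectors: Shot 1→Shot 2 = (-21, 8, 4.6), Shot 1→Shot 3 = (-58, 190, -0.6).
Normal n = (Shot 1→Shot 2) × (Shot 1→Shot 3) = (-878.8, -279.4, -3526).
So ∂z/∂x = −n_x/n_z = −0.249234260 and ∂z/∂y = −n_y/n_z = −0.079239932.
Intercept c from Shot 1: 179.7 + 172611.92 + 389141.20 = 561932.83.
At (692487, 4910958): z = −172591.5 − 389144.0 + 561932.83 = 197.4 m.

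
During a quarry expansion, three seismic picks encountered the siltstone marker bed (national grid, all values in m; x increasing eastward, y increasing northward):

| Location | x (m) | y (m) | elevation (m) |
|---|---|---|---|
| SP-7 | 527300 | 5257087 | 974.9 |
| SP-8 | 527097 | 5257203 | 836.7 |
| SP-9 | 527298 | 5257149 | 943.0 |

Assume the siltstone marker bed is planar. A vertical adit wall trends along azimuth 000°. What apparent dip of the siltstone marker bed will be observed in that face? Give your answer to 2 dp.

26.65°

Two edge vectors: SP-7→SP-8 = (-203, 116, -138.2), SP-7→SP-9 = (-2, 62, -31.9).
Normal n = (SP-7→SP-8) × (SP-7→SP-9) = (4868, -6199.3, -12354).
So ∂z/∂x = −n_x/n_z = 0.39404 and ∂z/∂y = −n_y/n_z = −0.50181.
Unit vector along 000° is (sin 0°, cos 0°) = (0.0000, 1.0000).
Slope in that direction = a·(0.0000) + b·(1.0000) = −0.50181.
Apparent dip = arctan|0.50181| = 26.65° (true dip is 32.5°, so apparent ≤ true as expected).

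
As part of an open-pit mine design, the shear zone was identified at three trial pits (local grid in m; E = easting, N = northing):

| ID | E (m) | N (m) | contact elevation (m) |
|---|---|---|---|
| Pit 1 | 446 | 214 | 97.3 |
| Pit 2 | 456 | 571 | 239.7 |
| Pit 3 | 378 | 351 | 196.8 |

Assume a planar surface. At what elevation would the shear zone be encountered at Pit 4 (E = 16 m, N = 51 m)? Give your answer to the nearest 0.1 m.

Let the plane be z = a·E + b·N + c.
Pit 2−Pit 1: 10a + 357b = 142.4;  Pit 3−Pit 1: −68a + 137b = 99.5.
Solving gives a = −0.62437, b = 0.41637.
Then c = 97.3 − a·446 − b·214 = 286.67.
At (16, 51): z = −10.0 + 21.2 + 286.67 = 297.9 m.

297.9 m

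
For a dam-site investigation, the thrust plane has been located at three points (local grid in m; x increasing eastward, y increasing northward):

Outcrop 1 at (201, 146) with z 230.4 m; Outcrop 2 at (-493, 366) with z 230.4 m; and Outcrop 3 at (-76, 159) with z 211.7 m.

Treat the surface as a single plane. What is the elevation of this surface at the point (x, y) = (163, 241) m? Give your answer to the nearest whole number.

Let the plane be z = a·x + b·y + c.
Outcrop 2−Outcrop 1: −694a + 220b = 0;  Outcrop 3−Outcrop 1: −277a + 13b = −18.7.
Solving gives a = 0.07924, b = 0.24997.
Then c = 230.4 − a·201 − b·146 = 177.98.
At (163, 241): z = 12.9 + 60.2 + 177.98 = 251.1 m.

251 m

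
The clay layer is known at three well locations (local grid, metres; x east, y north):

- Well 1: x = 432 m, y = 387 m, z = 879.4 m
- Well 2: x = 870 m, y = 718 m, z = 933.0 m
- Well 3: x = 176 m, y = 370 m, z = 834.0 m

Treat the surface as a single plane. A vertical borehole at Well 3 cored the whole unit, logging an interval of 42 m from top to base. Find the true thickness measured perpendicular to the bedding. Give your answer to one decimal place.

41.2 m

Let the plane be z = a·x + b·y + c.
Well 2−Well 1: 438a + 331b = 53.6;  Well 3−Well 1: −256a − 17b = −45.4.
Solving gives a = 0.18264, b = −0.07975.
|∇z| = √(a²+b²) = 0.19929, so dip δ = arctan(0.19929) = 11.27°.
True thickness = vertical thickness × cos δ = 42 × cos 11.27° = 41.2 m.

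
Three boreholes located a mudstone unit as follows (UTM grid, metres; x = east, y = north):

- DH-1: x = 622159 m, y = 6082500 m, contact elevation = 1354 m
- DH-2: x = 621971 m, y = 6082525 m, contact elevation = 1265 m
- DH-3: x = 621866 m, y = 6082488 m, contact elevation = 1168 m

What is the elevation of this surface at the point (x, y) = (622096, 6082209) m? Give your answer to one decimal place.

1046.4 m

Let the plane be z = a·x + b·y + c.
DH-2−DH-1: −188a + 25b = −89;  DH-3−DH-1: −293a − 12b = −186.
Solving gives a = 0.596806179, b = 0.927982465.
Then c = 1354 − a·622159 − b·6082500 = −6014407.68.
At (622096, 6082209): z = 371270.7 + 5644183.3 − 6014407.68 = 1046.4 m.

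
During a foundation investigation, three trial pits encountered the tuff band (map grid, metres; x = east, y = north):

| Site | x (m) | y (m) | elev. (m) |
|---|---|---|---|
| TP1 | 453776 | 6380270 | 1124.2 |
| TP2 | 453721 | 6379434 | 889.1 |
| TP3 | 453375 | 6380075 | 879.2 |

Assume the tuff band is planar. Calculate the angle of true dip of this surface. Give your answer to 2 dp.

Two edge vectors: TP1→TP2 = (-55, -836, -235.1), TP1→TP3 = (-401, -195, -245).
Normal n = (TP1→TP2) × (TP1→TP3) = (158975.5, 80800.1, -324511).
So ∂z/∂x = −n_x/n_z = 0.48989 and ∂z/∂y = −n_y/n_z = 0.24899.
Gradient magnitude |∇z| = √(a² + b²) = √(0.23999 + 0.06200) = 0.54954.
True dip = arctan(0.54954) = 28.79°, dipping toward WSW (azimuth ≈ 243°).

28.79°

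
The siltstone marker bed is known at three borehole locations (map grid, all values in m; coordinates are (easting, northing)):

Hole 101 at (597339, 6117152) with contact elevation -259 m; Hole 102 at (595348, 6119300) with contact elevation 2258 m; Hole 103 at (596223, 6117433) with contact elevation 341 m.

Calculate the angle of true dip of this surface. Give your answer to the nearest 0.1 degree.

43.0°

Let the plane be z = a·E + b·N + c.
Hole 102−Hole 101: −1991a + 2148b = 2517;  Hole 103−Hole 101: −1116a + 281b = 600.
Solving gives a = −0.31644, b = 0.87848.
Gradient magnitude |∇z| = √(a² + b²) = √(0.10014 + 0.77172) = 0.93373.
True dip = arctan(0.93373) = 43.0°, dipping toward SSE (azimuth ≈ 160°).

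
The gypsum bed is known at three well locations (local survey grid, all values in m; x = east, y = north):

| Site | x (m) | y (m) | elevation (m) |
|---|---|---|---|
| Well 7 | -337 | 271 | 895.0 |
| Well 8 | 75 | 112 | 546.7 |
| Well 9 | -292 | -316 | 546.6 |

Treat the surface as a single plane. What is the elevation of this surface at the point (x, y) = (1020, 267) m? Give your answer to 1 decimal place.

31.0 m

Let the plane be z = a·x + b·y + c.
Well 8−Well 7: 412a − 159b = −348.3;  Well 9−Well 7: 45a − 587b = −348.4.
Solving gives a = −0.635124, b = 0.544837.
Then c = 895 − a·-337 − b·271 = 533.31.
At (1020, 267): z = −647.8 + 145.5 + 533.31 = 31.0 m.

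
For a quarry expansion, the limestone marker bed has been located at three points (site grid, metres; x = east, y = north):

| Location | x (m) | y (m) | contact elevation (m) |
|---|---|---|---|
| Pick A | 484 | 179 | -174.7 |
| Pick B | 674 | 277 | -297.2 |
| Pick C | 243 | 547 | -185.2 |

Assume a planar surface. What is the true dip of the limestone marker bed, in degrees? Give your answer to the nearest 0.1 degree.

30.1°

Two edge vectors: Pick A→Pick B = (190, 98, -122.5), Pick A→Pick C = (-241, 368, -10.5).
Normal n = (Pick A→Pick B) × (Pick A→Pick C) = (44051, 31517.5, 93538).
So ∂z/∂x = −n_x/n_z = −0.47094 and ∂z/∂y = −n_y/n_z = −0.33695.
Gradient magnitude |∇z| = √(a² + b²) = √(0.22179 + 0.11353) = 0.57907.
True dip = arctan(0.57907) = 30.1°, dipping toward NE (azimuth ≈ 054°).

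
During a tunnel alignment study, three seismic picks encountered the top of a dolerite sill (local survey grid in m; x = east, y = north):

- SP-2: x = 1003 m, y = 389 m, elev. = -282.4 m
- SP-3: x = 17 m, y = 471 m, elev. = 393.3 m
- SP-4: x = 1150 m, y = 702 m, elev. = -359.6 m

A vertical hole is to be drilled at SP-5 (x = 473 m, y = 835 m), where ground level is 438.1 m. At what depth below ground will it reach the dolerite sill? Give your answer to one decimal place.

Two edge vectors: SP-2→SP-3 = (-986, 82, 675.7), SP-2→SP-4 = (147, 313, -77.2).
Normal n = (SP-2→SP-3) × (SP-2→SP-4) = (-217824.5, 23208.7, -320672).
So ∂z/∂x = −n_x/n_z = −0.679275 and ∂z/∂y = −n_y/n_z = 0.072375.
Intercept c from SP-2: -282.4 + 681.31 − 28.15 = 370.76.
At (473, 835): z_contact = −321.30 + 60.43 + 370.76 = 109.90 m.
Depth below ground = 438.1 − 109.90 = 328.2 m.

328.2 m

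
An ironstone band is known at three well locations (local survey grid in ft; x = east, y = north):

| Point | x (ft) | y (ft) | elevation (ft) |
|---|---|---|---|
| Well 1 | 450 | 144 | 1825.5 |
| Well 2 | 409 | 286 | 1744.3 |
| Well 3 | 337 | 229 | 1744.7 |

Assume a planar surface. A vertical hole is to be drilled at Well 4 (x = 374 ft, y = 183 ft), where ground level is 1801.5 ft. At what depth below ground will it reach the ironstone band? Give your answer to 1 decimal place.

Two edge vectors: Well 1→Well 2 = (-41, 142, -81.2), Well 1→Well 3 = (-113, 85, -80.8).
Normal n = (Well 1→Well 2) × (Well 1→Well 3) = (-4571.6, 5862.8, 12561).
So ∂z/∂x = −n_x/n_z = 0.36395 and ∂z/∂y = −n_y/n_z = −0.46675.
Intercept c from Well 1: 1825.5 − 163.78 + 67.21 = 1728.93.
At (374, 183): z_contact = 136.12 − 85.41 + 1728.93 = 1779.64 ft.
Depth below ground = 1801.5 − 1779.64 = 21.9 ft.

21.9 ft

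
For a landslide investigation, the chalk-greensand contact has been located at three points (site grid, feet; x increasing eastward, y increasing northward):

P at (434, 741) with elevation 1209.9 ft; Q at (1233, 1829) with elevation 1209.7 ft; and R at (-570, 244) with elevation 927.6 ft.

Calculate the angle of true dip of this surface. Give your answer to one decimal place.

Let the plane be z = a·x + b·y + c.
Q−P: 799a + 1088b = −0.2;  R−P: −1004a − 497b = −282.3.
Solving gives a = 0.44192, b = −0.32472.
Gradient magnitude |∇z| = √(a² + b²) = √(0.19529 + 0.10544) = 0.54839.
True dip = arctan(0.54839) = 28.7°, dipping toward NW (azimuth ≈ 306°).

28.7°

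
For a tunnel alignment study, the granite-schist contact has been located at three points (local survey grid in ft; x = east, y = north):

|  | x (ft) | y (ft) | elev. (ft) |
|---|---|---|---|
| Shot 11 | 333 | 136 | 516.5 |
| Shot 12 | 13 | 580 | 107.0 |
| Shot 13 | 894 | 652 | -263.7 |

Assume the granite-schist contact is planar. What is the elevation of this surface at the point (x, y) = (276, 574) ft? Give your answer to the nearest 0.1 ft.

28.2 ft

Let the plane be z = a·x + b·y + c.
Shot 12−Shot 11: −320a + 444b = −409.5;  Shot 13−Shot 11: 561a + 516b = −780.2.
Solving gives a = −0.32618, b = −1.15739.
Then c = 516.5 − a·333 − b·136 = 782.52.
At (276, 574): z = −90.0 − 664.3 + 782.52 = 28.2 ft.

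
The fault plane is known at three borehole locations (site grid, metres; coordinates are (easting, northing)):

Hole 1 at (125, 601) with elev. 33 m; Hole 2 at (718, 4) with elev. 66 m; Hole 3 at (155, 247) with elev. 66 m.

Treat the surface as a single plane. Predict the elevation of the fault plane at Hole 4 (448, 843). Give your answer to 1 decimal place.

-3.9 m

Let the plane be z = a·E + b·N + c.
Hole 2−Hole 1: 593a − 597b = 33;  Hole 3−Hole 1: 30a − 354b = 33.
Solving gives a = −0.04176, b = −0.09676.
Then c = 33 − a·125 − b·601 = 96.37.
At (448, 843): z = −18.7 − 81.6 + 96.37 = -3.9 m.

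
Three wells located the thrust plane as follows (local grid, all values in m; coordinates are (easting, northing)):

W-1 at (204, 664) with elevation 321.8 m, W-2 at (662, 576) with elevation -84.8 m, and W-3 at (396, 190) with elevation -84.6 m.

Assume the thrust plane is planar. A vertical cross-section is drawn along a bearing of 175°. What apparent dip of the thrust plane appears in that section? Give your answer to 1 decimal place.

Let the plane be z = a·E + b·N + c.
W-2−W-1: 458a − 88b = −406.6;  W-3−W-1: 192a − 474b = −406.4.
Solving gives a = −0.78406, b = 0.53979.
Unit vector along 175° is (sin 175°, cos 175°) = (0.0872, -0.9962).
Slope in that direction = a·(0.0872) + b·(-0.9962) = −0.60607.
Apparent dip = arctan|0.60607| = 31.2° (true dip is 43.6°, so apparent ≤ true as expected).

31.2°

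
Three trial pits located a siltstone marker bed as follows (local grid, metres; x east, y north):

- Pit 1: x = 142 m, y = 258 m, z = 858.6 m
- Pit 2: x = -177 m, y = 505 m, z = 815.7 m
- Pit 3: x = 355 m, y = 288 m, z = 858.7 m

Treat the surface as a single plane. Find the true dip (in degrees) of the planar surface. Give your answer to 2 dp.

Two edge vectors: Pit 1→Pit 2 = (-319, 247, -42.9), Pit 1→Pit 3 = (213, 30, 0.1).
Normal n = (Pit 1→Pit 2) × (Pit 1→Pit 3) = (1311.7, -9105.8, -62181).
So ∂z/∂x = −n_x/n_z = 0.02109 and ∂z/∂y = −n_y/n_z = −0.14644.
Gradient magnitude |∇z| = √(a² + b²) = √(0.00044 + 0.02144) = 0.14795.
True dip = arctan(0.14795) = 8.42°, dipping toward N (azimuth ≈ 352°).

8.42°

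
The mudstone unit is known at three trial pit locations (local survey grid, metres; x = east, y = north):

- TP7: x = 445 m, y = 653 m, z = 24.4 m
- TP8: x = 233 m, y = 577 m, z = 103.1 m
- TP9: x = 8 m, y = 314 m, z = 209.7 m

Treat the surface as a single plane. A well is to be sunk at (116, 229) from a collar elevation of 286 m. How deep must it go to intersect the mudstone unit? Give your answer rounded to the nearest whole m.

101 m

Let the plane be z = a·x + b·y + c.
TP8−TP7: −212a − 76b = 78.7;  TP9−TP7: −437a − 339b = 185.3.
Solving gives a = −0.32586, b = −0.12654.
Then c = 24.4 − a·445 − b·653 = 252.04.
At (116, 229): z_contact = −37.8 − 29.0 + 252.04 = 185.3 m.
Depth below ground = 286 − 185.3 = 101 m.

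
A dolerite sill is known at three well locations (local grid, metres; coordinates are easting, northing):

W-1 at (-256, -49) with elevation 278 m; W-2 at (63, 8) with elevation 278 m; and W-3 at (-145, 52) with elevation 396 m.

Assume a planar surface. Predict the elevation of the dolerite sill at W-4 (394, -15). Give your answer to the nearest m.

159 m

Two edge vectors: W-1→W-2 = (319, 57, 0), W-1→W-3 = (111, 101, 118).
Normal n = (W-1→W-2) × (W-1→W-3) = (6726, -37642, 25892).
So ∂z/∂easting = −n_x/n_z = −0.25977 and ∂z/∂northing = −n_y/n_z = 1.45381.
Intercept c from W-1: 278 − 66.50 + 71.24 = 282.74.
At (394, -15): z = −102.3 − 21.8 + 282.74 = 158.6 m.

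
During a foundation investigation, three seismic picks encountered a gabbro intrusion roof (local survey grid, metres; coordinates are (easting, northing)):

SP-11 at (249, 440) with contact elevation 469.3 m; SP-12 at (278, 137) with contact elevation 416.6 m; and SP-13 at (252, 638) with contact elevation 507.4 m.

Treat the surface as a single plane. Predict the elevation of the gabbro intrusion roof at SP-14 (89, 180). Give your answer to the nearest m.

393 m

Let the plane be z = a·E + b·N + c.
SP-12−SP-11: 29a − 303b = −52.7;  SP-13−SP-11: 3a + 198b = 38.1.
Solving gives a = 0.16685, b = 0.18990.
Then c = 469.3 − a·249 − b·440 = 344.20.
At (89, 180): z = 14.8 + 34.2 + 344.20 = 393.2 m.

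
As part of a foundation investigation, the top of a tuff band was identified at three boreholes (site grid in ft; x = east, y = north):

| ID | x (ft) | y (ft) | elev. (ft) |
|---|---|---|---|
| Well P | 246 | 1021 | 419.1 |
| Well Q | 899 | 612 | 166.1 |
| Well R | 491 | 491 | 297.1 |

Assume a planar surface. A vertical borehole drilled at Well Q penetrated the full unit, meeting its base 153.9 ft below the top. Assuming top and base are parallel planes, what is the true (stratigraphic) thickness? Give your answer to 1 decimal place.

Let the plane be z = a·x + b·y + c.
Well Q−Well P: 653a − 409b = −253;  Well R−Well P: 245a − 530b = −122.
Solving gives a = −0.34240, b = 0.07191.
|∇z| = √(a²+b²) = 0.34987, so dip δ = arctan(0.34987) = 19.28°.
True thickness = vertical thickness × cos δ = 153.9 × cos 19.28° = 145.3 ft.

145.3 ft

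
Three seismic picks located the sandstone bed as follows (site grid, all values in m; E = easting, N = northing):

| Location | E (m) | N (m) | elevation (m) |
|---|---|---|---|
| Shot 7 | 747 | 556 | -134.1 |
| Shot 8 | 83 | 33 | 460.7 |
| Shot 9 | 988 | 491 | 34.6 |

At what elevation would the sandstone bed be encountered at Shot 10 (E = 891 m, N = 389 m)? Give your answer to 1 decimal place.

Let the plane be z = a·E + b·N + c.
Shot 8−Shot 7: −664a − 523b = 594.8;  Shot 9−Shot 7: 241a − 65b = 168.7.
Solving gives a = 0.29295, b = −1.50921.
Then c = -134.1 − a·747 − b·556 = 486.19.
At (891, 389): z = 261.0 − 587.1 + 486.19 = 160.1 m.

160.1 m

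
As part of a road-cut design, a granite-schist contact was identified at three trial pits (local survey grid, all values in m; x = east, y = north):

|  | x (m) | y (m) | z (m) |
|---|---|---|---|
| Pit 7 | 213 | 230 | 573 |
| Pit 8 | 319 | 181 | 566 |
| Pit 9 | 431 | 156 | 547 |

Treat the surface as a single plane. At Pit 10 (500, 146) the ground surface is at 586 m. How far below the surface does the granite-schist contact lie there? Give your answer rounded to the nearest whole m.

53 m

Two edge vectors: Pit 7→Pit 8 = (106, -49, -7), Pit 7→Pit 9 = (218, -74, -26).
Normal n = (Pit 7→Pit 8) × (Pit 7→Pit 9) = (756, 1230, 2838).
So ∂z/∂x = −n_x/n_z = −0.26638 and ∂z/∂y = −n_y/n_z = −0.43340.
Intercept c from Pit 7: 573 + 56.74 + 99.68 = 729.42.
At (500, 146): z_contact = −133.2 − 63.3 + 729.42 = 533.0 m.
Depth below ground = 586 − 533.0 = 53 m.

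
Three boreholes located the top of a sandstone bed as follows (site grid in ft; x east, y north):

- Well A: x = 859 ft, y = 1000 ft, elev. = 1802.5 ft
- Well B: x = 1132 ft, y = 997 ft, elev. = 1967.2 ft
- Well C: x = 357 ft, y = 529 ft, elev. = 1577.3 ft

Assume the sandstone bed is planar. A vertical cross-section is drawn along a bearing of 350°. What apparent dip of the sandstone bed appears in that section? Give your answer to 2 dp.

14.84°

Two edge vectors: Well A→Well B = (273, -3, 164.7), Well A→Well C = (-502, -471, -225.2).
Normal n = (Well A→Well B) × (Well A→Well C) = (78249.3, -21199.8, -130089).
So ∂z/∂x = −n_x/n_z = 0.60151 and ∂z/∂y = −n_y/n_z = −0.16296.
Unit vector along 350° is (sin 350°, cos 350°) = (-0.1736, 0.9848).
Slope in that direction = a·(-0.1736) + b·(0.9848) = −0.26494.
Apparent dip = arctan|0.26494| = 14.84° (true dip is 31.9°, so apparent ≤ true as expected).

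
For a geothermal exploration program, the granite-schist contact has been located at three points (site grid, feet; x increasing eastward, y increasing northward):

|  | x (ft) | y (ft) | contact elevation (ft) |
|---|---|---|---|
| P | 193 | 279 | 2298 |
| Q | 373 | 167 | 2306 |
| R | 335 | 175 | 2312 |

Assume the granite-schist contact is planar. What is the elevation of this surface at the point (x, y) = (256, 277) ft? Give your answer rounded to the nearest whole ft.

2283 ft

Two edge vectors: P→Q = (180, -112, 8), P→R = (142, -104, 14).
Normal n = (P→Q) × (P→R) = (-736, -1384, -2816).
So ∂z/∂x = −n_x/n_z = −0.26136 and ∂z/∂y = −n_y/n_z = −0.49148.
Intercept c from P: 2298 + 50.44 + 137.12 = 2485.57.
At (256, 277): z = −66.9 − 136.1 + 2485.57 = 2282.5 ft.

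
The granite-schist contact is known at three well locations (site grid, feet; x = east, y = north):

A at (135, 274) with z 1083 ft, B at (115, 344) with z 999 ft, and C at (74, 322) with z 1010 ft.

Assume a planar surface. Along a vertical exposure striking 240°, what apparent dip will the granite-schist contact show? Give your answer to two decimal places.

15.19°

Two edge vectors: A→B = (-20, 70, -84), A→C = (-61, 48, -73).
Normal n = (A→B) × (A→C) = (-1078, 3664, 3310).
So ∂z/∂x = −n_x/n_z = 0.32568 and ∂z/∂y = −n_y/n_z = −1.10695.
Unit vector along 240° is (sin 240°, cos 240°) = (-0.8660, -0.5000).
Slope in that direction = a·(-0.8660) + b·(-0.5000) = 0.27143.
Apparent dip = arctan|0.27143| = 15.19° (true dip is 49.1°, so apparent ≤ true as expected).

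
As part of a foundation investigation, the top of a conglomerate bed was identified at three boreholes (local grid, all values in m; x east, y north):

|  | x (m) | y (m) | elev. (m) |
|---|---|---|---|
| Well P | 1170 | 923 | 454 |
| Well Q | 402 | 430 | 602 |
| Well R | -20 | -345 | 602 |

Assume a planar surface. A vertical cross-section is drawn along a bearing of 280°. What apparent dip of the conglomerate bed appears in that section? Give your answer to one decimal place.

17.7°

Two edge vectors: Well P→Well Q = (-768, -493, 148), Well P→Well R = (-1190, -1268, 148).
Normal n = (Well P→Well Q) × (Well P→Well R) = (114700, -62456, 387154).
So ∂z/∂x = −n_x/n_z = −0.29626 and ∂z/∂y = −n_y/n_z = 0.16132.
Unit vector along 280° is (sin 280°, cos 280°) = (-0.9848, 0.1736).
Slope in that direction = a·(-0.9848) + b·(0.1736) = 0.31978.
Apparent dip = arctan|0.31978| = 17.7° (true dip is 18.6°, so apparent ≤ true as expected).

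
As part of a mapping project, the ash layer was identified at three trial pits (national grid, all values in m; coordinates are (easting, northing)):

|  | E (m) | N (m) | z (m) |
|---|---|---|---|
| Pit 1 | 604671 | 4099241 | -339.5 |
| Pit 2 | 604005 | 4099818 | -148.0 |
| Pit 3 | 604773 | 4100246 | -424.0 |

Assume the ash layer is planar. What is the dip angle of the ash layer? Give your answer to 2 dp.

Let the plane be z = a·E + b·N + c.
Pit 2−Pit 1: −666a + 577b = 191.5;  Pit 3−Pit 1: 102a + 1005b = −84.5.
Solving gives a = −0.33125, b = −0.05046.
Gradient magnitude |∇z| = √(a² + b²) = √(0.10973 + 0.00255) = 0.33508.
True dip = arctan(0.33508) = 18.52°, dipping toward E (azimuth ≈ 081°).

18.52°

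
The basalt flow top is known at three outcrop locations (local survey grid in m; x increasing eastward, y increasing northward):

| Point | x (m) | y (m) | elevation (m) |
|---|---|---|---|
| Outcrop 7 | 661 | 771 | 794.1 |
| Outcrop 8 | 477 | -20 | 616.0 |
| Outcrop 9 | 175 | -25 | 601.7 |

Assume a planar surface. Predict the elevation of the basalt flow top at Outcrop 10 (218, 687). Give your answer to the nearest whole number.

757 m

Two edge vectors: Outcrop 7→Outcrop 8 = (-184, -791, -178.1), Outcrop 7→Outcrop 9 = (-486, -796, -192.4).
Normal n = (Outcrop 7→Outcrop 8) × (Outcrop 7→Outcrop 9) = (10420.8, 51155, -237962).
So ∂z/∂x = −n_x/n_z = 0.04379 and ∂z/∂y = −n_y/n_z = 0.21497.
Intercept c from Outcrop 7: 794.1 − 28.95 − 165.74 = 599.41.
At (218, 687): z = 9.5 + 147.7 + 599.41 = 756.6 m.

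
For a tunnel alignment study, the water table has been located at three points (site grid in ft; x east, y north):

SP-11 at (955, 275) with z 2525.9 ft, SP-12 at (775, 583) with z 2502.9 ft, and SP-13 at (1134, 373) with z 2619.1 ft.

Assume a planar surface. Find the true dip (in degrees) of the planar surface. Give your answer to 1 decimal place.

24.7°

Two edge vectors: SP-11→SP-12 = (-180, 308, -23), SP-11→SP-13 = (179, 98, 93.2).
Normal n = (SP-11→SP-12) × (SP-11→SP-13) = (30959.6, 12659, -72772).
So ∂z/∂x = −n_x/n_z = 0.42543 and ∂z/∂y = −n_y/n_z = 0.17395.
Gradient magnitude |∇z| = √(a² + b²) = √(0.18099 + 0.03026) = 0.45962.
True dip = arctan(0.45962) = 24.7°, dipping toward WSW (azimuth ≈ 248°).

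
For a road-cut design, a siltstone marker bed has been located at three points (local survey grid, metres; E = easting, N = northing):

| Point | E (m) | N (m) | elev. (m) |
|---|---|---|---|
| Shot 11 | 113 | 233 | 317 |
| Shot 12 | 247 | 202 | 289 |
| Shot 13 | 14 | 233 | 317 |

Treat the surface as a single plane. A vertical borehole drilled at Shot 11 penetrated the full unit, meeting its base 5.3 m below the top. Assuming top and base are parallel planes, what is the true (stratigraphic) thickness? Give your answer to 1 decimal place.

Let the plane be z = a·E + b·N + c.
Shot 12−Shot 11: 134a − 31b = −28;  Shot 13−Shot 11: −99a + 0b = 0.
Solving gives a = 0.00000, b = 0.90323.
|∇z| = √(a²+b²) = 0.90323, so dip δ = arctan(0.90323) = 42.09°.
True thickness = vertical thickness × cos δ = 5.3 × cos 42.09° = 3.9 m.

3.9 m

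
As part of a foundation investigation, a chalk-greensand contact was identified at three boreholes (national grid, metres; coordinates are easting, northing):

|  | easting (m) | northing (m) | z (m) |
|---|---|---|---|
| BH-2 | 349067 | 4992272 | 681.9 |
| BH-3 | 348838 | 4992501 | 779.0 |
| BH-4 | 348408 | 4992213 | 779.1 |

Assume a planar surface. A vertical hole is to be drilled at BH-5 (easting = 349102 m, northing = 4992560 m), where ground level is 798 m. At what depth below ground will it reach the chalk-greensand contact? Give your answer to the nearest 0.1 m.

Let the plane be z = a·easting + b·northing + c.
BH-3−BH-2: −229a + 229b = 97.1;  BH-4−BH-2: −659a − 59b = 97.2.
Solving gives a = −0.170218706, b = 0.253798762.
Then c = 681.9 − a·349067 − b·4992272 = −1206932.82.
At (349102, 4992560): z_contact = −59423.69 + 1267105.55 − 1206932.82 = 749.04 m.
Depth below ground = 798 − 749.04 = 49.0 m.

49.0 m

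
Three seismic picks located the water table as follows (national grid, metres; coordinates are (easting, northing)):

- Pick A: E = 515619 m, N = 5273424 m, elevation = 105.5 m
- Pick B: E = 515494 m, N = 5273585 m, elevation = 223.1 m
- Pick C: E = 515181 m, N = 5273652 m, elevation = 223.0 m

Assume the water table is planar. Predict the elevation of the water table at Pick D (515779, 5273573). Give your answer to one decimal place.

Two edge vectors: Pick A→Pick B = (-125, 161, 117.6), Pick A→Pick C = (-438, 228, 117.5).
Normal n = (Pick A→Pick B) × (Pick A→Pick C) = (-7895.3, -36821.3, 42018).
So ∂z/∂E = −n_x/n_z = 0.187902804 and ∂z/∂N = −n_y/n_z = 0.876322052.
Intercept c from Pick A: 105.5 − 96886.26 − 4621217.74 = −4717998.50.
At (515779, 5273573): z = 96916.3 + 4621348.3 − 4717998.50 = 266.1 m.

266.1 m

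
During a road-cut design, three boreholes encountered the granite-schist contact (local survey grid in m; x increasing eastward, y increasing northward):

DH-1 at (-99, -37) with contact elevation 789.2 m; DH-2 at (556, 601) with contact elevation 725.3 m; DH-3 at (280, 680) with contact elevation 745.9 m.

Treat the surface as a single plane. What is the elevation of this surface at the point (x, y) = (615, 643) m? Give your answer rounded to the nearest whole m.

Two edge vectors: DH-1→DH-2 = (655, 638, -63.9), DH-1→DH-3 = (379, 717, -43.3).
Normal n = (DH-1→DH-2) × (DH-1→DH-3) = (18190.9, 4143.4, 227833).
So ∂z/∂x = −n_x/n_z = −0.07984 and ∂z/∂y = −n_y/n_z = −0.01819.
Intercept c from DH-1: 789.2 − 7.90 − 0.67 = 780.62.
At (615, 643): z = −49.1 − 11.7 + 780.62 = 719.8 m.

720 m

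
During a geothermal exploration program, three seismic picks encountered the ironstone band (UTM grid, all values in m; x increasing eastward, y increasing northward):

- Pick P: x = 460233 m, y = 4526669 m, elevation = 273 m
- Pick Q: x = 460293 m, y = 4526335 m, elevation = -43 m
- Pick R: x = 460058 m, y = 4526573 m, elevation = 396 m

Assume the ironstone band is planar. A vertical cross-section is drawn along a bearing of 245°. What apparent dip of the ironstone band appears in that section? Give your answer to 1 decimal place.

Let the plane be z = a·x + b·y + c.
Pick Q−Pick P: 60a − 334b = −316;  Pick R−Pick P: −175a − 96b = 123.
Solving gives a = −1.11226, b = 0.74630.
Unit vector along 245° is (sin 245°, cos 245°) = (-0.9063, -0.4226).
Slope in that direction = a·(-0.9063) + b·(-0.4226) = 0.69265.
Apparent dip = arctan|0.69265| = 34.7° (true dip is 53.3°, so apparent ≤ true as expected).

34.7°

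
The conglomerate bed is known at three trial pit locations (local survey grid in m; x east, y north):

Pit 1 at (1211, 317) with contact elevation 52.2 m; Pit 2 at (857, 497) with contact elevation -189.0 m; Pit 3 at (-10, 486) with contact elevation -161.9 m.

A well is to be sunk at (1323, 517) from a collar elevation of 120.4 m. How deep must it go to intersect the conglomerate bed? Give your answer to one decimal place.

Two edge vectors: Pit 1→Pit 2 = (-354, 180, -241.2), Pit 1→Pit 3 = (-1221, 169, -214.1).
Normal n = (Pit 1→Pit 2) × (Pit 1→Pit 3) = (2224.8, 218713.8, 159954).
So ∂z/∂x = −n_x/n_z = −0.013909 and ∂z/∂y = −n_y/n_z = −1.367354.
Intercept c from Pit 1: 52.2 + 16.84 + 433.45 = 502.50.
At (1323, 517): z_contact = −18.40 − 706.92 + 502.50 = -222.83 m.
Depth below ground = 120.4 − (-222.83) = 343.2 m.

343.2 m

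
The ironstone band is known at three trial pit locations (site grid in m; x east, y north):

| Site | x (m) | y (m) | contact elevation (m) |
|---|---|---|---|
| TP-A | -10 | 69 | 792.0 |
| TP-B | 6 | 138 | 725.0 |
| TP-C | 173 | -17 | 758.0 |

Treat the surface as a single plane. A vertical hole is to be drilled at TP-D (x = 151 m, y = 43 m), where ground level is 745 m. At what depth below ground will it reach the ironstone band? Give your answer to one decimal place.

24.5 m

Two edge vectors: TP-A→TP-B = (16, 69, -67), TP-A→TP-C = (183, -86, -34).
Normal n = (TP-A→TP-B) × (TP-A→TP-C) = (-8108, -11717, -14003).
So ∂z/∂x = −n_x/n_z = −0.57902 and ∂z/∂y = −n_y/n_z = −0.83675.
Intercept c from TP-A: 792 − 5.79 + 57.74 = 843.95.
At (151, 43): z_contact = −87.43 − 35.98 + 843.95 = 720.53 m.
Depth below ground = 745 − 720.53 = 24.5 m.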